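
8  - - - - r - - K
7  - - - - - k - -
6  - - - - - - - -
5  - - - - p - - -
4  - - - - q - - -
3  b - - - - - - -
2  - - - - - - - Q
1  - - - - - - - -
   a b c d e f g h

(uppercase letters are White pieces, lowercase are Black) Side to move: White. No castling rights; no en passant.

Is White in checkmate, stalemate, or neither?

checkmate

White to move; white king on h8.
In check: yes, from the black rook on e8.
King squares — g7: attacked by Kf7; h7: attacked by Qe4; g8: attacked by Kf7.
Legal moves for White: none.
In check with no legal moves → checkmate.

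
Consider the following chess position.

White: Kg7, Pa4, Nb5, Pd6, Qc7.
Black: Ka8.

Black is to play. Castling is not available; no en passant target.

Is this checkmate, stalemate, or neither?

Black to move; black king on a8.
In check: no.
King squares — a7: attacked by Nb5; b7: attacked by Qc7; b8: attacked by Qc7.
Legal moves for Black: none.
Not in check and no legal moves → stalemate.

stalemate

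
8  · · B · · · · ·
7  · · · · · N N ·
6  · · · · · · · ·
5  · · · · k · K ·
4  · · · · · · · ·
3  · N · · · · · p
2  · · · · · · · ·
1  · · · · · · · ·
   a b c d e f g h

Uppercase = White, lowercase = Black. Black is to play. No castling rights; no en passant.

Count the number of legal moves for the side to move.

Black to move; king on e5.
In check: yes, from the white knight on f7.
Legal moves: Kd5, Ke4.
Count: 2.

2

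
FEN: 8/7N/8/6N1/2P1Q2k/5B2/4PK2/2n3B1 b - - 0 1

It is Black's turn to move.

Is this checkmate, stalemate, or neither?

Black to move; black king on h4.
In check: yes, from the white queen on e4.
King squares — g3: attacked by Kf2; h3: attacked by Ng5; g4: attacked by Bf3; g5: attacked by Nh7; h5: attacked by Bf3.
Legal moves for Black: none.
In check with no legal moves → checkmate.

checkmate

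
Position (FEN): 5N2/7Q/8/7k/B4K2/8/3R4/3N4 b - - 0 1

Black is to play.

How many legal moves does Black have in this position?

Black to move; king on h5.
In check: yes, from the white queen on h7.
Legal moves: none.
Count: 0.

0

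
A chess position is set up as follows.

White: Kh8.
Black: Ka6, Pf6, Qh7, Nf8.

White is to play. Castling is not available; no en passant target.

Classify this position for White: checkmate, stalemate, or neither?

checkmate

White to move; white king on h8.
In check: yes, from the black queen on h7.
King squares — g7: attacked by Qh7; h7: attacked by Nf8; g8: attacked by Qh7.
Legal moves for White: none.
In check with no legal moves → checkmate.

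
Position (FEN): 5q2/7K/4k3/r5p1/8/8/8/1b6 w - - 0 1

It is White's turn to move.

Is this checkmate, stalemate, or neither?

checkmate

White to move; white king on h7.
In check: yes, from the black bishop on b1.
King squares — g6: attacked by Bb1; h6: attacked by Qf8; g7: attacked by Qf8; g8: attacked by Qf8; h8: attacked by Qf8.
Legal moves for White: none.
In check with no legal moves → checkmate.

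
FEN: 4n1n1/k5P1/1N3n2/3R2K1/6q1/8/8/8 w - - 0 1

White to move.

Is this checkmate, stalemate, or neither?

checkmate

White to move; white king on g5.
In check: yes, from the black queen on g4.
King squares — f4: attacked by Qg4; g4: attacked by Nf6; h4: attacked by Qg4; f5: attacked by Qg4; h5: attacked by Qg4; f6: attacked by Ne8; g6: attacked by Qg4; h6: attacked by Ng8.
Legal moves for White: none.
In check with no legal moves → checkmate.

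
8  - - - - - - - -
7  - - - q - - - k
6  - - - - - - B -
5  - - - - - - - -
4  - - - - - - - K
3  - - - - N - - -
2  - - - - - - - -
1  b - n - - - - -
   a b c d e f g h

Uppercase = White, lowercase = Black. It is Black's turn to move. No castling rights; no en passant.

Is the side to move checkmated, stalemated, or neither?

Black to move; black king on h7.
In check: yes, from the white bishop on g6.
Legal moves for Black: Kh8, Kg8, Kg7, Kh6, Kxg6.
Black is in check but has 5 legal moves → neither.

neither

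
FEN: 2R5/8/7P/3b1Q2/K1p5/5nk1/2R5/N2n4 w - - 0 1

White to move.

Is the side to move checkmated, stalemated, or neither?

White to move; white king on a4.
In check: no.
Legal moves for White include: Rh8, Rg8+, Rf8, Re8, Rd8, Rb8, Ra8, Rc7, Rc6, Rc5, R8xc4, Qf8, Qh7, Qf7, Qd7, Qg6+, Qf6, Qe6, ... (list truncated; more exist).
White has legal moves and is not in check → neither.

neither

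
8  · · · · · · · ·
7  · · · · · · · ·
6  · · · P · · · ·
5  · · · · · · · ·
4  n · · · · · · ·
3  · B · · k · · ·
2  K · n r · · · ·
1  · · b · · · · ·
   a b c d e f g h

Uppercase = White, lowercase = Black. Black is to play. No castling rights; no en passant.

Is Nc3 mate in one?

yes

After Nc3: white king on a2; in check: yes, from the black knight on c3.
King squares — a1: attacked by Nc2; b1: attacked by Nc3; b2: attacked by Bc1; a3: attacked by Bc1; b3: own bishop.
White has no legal moves → checkmate.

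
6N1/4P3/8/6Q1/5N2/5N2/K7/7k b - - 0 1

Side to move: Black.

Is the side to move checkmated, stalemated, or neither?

Black to move; black king on h1.
In check: no.
King squares — g1: attacked by Nf3; g2: attacked by Nf4; h2: attacked by Nf3.
Legal moves for Black: none.
Not in check and no legal moves → stalemate.

stalemate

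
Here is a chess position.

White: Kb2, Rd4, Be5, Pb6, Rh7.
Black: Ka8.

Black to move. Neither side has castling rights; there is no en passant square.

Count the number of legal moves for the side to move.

0

Black to move; king on a8.
In check: no.
Legal moves: none.
Count: 0.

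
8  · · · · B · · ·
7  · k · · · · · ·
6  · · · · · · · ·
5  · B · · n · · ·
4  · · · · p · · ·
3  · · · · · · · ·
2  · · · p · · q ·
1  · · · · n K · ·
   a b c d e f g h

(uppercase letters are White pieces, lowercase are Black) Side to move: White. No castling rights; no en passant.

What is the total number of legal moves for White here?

White to move; king on f1.
In check: yes, from the black queen on g2.
Legal moves: none.
Count: 0.

0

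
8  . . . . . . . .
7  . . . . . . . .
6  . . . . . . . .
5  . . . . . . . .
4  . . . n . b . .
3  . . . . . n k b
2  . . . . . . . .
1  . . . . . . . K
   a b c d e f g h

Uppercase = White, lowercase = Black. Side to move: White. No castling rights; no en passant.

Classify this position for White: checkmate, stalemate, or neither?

White to move; white king on h1.
In check: no.
King squares — g1: attacked by Nf3; g2: attacked by Kg3; h2: attacked by Nf3.
Legal moves for White: none.
Not in check and no legal moves → stalemate.

stalemate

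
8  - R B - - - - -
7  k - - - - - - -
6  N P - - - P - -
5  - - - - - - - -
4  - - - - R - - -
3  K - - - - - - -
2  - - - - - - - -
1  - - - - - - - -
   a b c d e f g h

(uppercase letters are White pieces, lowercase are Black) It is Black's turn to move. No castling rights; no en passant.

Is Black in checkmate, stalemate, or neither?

checkmate

Black to move; black king on a7.
In check: yes, from the white pawn on b6.
King squares — a6: attacked by Bc8; b6: attacked by Rb8; b7: attacked by Rb8; a8: attacked by Rb8; b8: attacked by Na6.
Legal moves for Black: none.
In check with no legal moves → checkmate.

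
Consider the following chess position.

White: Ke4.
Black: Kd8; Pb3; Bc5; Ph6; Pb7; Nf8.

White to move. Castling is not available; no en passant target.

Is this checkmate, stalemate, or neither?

White to move; white king on e4.
In check: no.
Legal moves for White: Kf5, Ke5, Kd5, Kf4, Kf3, Kd3.
White has 6 legal moves and is not in check → neither.

neither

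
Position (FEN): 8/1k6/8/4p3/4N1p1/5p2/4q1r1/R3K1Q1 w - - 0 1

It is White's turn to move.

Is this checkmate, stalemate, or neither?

checkmate

White to move; white king on e1.
In check: yes, from the black queen on e2.
King squares — d1: attacked by Qe2; f1: attacked by Qe2; d2: attacked by Qe2; e2: attacked by Rg2; f2: attacked by Qe2.
Legal moves for White: none.
In check with no legal moves → checkmate.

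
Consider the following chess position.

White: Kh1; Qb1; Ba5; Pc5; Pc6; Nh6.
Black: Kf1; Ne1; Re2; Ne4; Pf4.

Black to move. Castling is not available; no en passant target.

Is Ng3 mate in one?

yes

After Ng3: white king on h1; in check: yes, from the black knight on g3.
King squares — g1: attacked by Kf1; g2: attacked by Ne1; h2: attacked by Re2.
White has no legal moves → checkmate.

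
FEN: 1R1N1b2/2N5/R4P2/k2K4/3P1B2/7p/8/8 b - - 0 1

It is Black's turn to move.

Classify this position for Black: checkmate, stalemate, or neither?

Black to move; black king on a5.
In check: yes, from the white rook on a6.
King squares — a4: attacked by Ra6; b4: attacked by Rb8; b5: attacked by Nc7; a6: attacked by Nc7; b6: attacked by Ra6.
Legal moves for Black: none.
In check with no legal moves → checkmate.

checkmate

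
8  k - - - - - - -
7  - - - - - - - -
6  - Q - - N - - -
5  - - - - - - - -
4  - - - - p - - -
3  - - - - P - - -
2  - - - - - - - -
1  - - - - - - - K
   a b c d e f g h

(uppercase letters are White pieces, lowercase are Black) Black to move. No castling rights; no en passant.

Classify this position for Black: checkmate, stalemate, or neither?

stalemate

Black to move; black king on a8.
In check: no.
King squares — a7: attacked by Qb6; b7: attacked by Qb6; b8: attacked by Qb6.
Legal moves for Black: none.
Not in check and no legal moves → stalemate.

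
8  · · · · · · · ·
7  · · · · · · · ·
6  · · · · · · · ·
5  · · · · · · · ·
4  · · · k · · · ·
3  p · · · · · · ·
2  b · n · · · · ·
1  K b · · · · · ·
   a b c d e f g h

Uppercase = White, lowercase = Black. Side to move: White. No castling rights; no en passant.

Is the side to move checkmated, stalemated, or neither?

checkmate

White to move; white king on a1.
In check: yes, from the black knight on c2.
King squares — b1: attacked by Ba2; a2: attacked by Bb1; b2: attacked by Pa3.
Legal moves for White: none.
In check with no legal moves → checkmate.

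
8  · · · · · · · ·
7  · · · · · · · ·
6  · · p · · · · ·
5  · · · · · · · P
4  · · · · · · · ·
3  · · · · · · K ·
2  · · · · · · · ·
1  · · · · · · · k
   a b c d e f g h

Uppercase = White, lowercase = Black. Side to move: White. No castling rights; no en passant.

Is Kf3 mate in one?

After Kf3: black king on h1; in check: no.
Black is not in check, so this cannot be checkmate.

no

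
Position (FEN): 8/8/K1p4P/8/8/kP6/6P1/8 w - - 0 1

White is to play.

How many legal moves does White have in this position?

8

White to move; king on a6.
In check: no.
Legal moves: Kb7, Ka7, Kb6, Ka5, h7, b4, g3, g4.
Count: 8.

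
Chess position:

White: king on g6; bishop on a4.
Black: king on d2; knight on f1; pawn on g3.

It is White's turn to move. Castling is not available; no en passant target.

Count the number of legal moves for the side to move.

15

White to move; king on g6.
In check: no.
Legal moves: Kh7, Kg7, Kf7, Kh6, Kf6, Kh5, Kg5, Kf5, Be8, Bd7, Bc6, Bb5, Bb3, Bc2, Bd1.
Count: 15.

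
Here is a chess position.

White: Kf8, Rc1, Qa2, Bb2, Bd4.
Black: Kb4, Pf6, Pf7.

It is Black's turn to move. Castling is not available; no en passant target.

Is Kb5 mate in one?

After Kb5: white king on f8; in check: no.
White is not in check, so this cannot be checkmate.

no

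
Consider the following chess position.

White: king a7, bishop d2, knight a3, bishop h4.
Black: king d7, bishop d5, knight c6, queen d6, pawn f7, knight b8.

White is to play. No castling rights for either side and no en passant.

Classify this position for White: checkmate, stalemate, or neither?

neither

White to move; white king on a7.
In check: yes, from the black knight on c6.
King squares — a6: attacked by Nb8; b6: available; b7: available; a8: available; b8: attacked by Nc6.
Legal moves for White: Ka8, Kb7, Kb6.
White is in check but has 3 legal moves → neither.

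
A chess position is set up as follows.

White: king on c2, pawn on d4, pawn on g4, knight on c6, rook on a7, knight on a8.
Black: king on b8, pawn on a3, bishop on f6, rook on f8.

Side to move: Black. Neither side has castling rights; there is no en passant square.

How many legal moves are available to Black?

Black to move; king on b8.
In check: yes, from the white knight on c6.
Legal moves: Kc8.
Count: 1.

1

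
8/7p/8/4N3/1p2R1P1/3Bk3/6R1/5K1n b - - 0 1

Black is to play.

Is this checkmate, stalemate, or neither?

Black to move; black king on e3.
In check: yes, from the white rook on e4.
King squares — d2: attacked by Rg2; e2: attacked by Kf1; f2: attacked by Kf1; d3: attacked by Ne5; f3: attacked by Ne5; d4: attacked by Re4; e4: attacked by Bd3; f4: attacked by Re4.
Legal moves for Black: none.
In check with no legal moves → checkmate.

checkmate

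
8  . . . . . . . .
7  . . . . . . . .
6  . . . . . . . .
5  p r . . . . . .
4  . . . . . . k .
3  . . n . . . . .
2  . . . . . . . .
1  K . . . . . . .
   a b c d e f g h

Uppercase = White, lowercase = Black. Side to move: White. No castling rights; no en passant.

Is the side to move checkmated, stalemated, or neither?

White to move; white king on a1.
In check: no.
King squares — b1: attacked by Nc3; a2: attacked by Nc3; b2: attacked by Rb5.
Legal moves for White: none.
Not in check and no legal moves → stalemate.

stalemate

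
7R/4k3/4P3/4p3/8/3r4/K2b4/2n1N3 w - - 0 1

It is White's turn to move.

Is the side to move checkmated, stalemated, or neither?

White to move; white king on a2.
In check: yes, from the black knight on c1.
Legal moves for White: Kb2, Kb1, Ka1.
White is in check but has 3 legal moves → neither.

neither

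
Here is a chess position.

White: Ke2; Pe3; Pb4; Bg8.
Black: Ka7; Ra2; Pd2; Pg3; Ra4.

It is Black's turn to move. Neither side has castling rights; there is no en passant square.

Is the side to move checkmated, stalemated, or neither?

Black to move; black king on a7.
In check: no.
Legal moves for Black: Kb8, Ka8, Kb7, Kb6, Ka6, Ra6, Ra5, Rxb4, R4a3, R2a3, Rc2, Rb2, Ra1, g2, d1=Q+, d1=R+, d1=B+, d1=N+.
Black has 18 legal moves and is not in check → neither.

neither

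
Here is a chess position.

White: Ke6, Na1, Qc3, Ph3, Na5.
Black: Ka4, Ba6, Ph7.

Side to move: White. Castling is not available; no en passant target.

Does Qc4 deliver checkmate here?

After Qc4: black king on a4; in check: yes, from the white queen on c4.
Black has 3 legal replies: Kxa5, Ka3, Bxc4+.
In check but a legal move exists → not checkmate.

no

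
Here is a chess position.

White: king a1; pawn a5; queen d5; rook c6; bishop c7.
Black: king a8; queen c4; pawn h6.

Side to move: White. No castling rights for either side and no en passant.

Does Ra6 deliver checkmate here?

yes

After Ra6: black king on a8; in check: yes, from the white queen on d5 and the white rook on a6.
King squares — a7: attacked by Ra6; b7: attacked by Qd5; b8: attacked by Bc7.
Black has no legal moves → checkmate.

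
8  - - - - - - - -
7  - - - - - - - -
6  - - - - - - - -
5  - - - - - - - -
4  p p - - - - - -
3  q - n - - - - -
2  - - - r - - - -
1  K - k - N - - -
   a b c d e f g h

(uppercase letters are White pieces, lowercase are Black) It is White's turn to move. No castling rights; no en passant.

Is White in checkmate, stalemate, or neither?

checkmate

White to move; white king on a1.
In check: yes, from the black queen on a3.
King squares — b1: attacked by Kc1; a2: attacked by Rd2; b2: attacked by Kc1.
Legal moves for White: none.
In check with no legal moves → checkmate.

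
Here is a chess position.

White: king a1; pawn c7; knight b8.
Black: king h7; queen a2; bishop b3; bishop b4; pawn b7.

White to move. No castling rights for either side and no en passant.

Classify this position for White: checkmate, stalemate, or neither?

White to move; white king on a1.
In check: yes, from the black queen on a2.
King squares — b1: attacked by Qa2; a2: attacked by Bb3; b2: attacked by Qa2.
Legal moves for White: none.
In check with no legal moves → checkmate.

checkmate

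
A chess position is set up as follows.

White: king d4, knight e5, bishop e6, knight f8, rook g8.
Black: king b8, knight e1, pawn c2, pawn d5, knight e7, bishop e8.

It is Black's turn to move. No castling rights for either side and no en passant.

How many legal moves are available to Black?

23

Black to move; king on b8.
In check: no.
Legal moves: Bf7, Bd7, Bg6, Bc6, Bh5, Bb5, Ba4, Ka8, Kc7, Kb7, Ka7, Nxg8, Nc8, Ng6, Nc6+, Nf5+, Nf3+, Nd3, Ng2, c1=Q, c1=R, c1=B, c1=N.
Count: 23.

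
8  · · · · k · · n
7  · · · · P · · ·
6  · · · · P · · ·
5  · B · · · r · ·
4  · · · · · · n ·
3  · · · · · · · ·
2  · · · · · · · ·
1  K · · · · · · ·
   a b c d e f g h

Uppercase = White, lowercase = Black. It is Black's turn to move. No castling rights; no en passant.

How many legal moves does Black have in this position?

2

Black to move; king on e8.
In check: yes, from the white bishop on b5.
Legal moves: Kxe7, Rxb5.
Count: 2.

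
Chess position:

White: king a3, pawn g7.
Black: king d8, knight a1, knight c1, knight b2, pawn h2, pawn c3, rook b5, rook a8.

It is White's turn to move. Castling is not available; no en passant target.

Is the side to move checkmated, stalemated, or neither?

White to move; white king on a3.
In check: yes, from the black rook on a8.
King squares — a2: attacked by Nc1; b2: attacked by Pc3; b3: attacked by Na1; a4: attacked by Nb2; b4: attacked by Rb5.
Legal moves for White: none.
In check with no legal moves → checkmate.

checkmate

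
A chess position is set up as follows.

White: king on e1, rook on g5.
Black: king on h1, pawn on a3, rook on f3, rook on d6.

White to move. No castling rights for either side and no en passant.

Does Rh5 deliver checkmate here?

After Rh5: black king on h1; in check: yes, from the white rook on h5.
Black has 3 legal replies: Kg2, Kg1, Rh3.
In check but a legal move exists → not checkmate.

no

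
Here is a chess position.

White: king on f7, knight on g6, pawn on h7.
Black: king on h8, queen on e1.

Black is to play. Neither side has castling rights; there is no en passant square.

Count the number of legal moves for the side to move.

1

Black to move; king on h8.
In check: yes, from the white knight on g6.
Legal moves: Kxh7.
Count: 1.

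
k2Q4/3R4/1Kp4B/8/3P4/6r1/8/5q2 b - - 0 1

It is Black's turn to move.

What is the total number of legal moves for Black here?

0

Black to move; king on a8.
In check: yes, from the white queen on d8.
Legal moves: none.
Count: 0.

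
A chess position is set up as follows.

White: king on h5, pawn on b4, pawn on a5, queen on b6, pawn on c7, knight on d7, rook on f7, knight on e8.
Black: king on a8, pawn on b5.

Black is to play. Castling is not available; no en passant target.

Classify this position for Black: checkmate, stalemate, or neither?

stalemate

Black to move; black king on a8.
In check: no.
King squares — a7: attacked by Qb6; b7: attacked by Qb6; b8: attacked by Qb6.
Legal moves for Black: none.
Not in check and no legal moves → stalemate.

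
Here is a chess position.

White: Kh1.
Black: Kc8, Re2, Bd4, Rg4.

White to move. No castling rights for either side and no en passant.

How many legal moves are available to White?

White to move; king on h1.
In check: no.
Legal moves: none.
Count: 0.

0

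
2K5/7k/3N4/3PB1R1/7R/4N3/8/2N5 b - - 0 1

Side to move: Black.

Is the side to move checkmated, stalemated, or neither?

Black to move; black king on h7.
In check: yes, from the white rook on h4.
King squares — g6: attacked by Rg5; h6: attacked by Rh4; g7: attacked by Be5; g8: attacked by Rg5; h8: attacked by Rh4.
Legal moves for Black: none.
In check with no legal moves → checkmate.

checkmate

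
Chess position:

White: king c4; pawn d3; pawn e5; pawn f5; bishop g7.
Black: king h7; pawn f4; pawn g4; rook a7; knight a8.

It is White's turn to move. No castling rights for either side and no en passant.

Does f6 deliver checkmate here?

After f6: black king on h7; in check: no.
Black is not in check, so this cannot be checkmate.

no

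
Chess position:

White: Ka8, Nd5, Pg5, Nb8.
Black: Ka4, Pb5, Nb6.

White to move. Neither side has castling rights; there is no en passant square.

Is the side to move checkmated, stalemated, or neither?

White to move; white king on a8.
In check: yes, from the black knight on b6.
Legal moves for White: Kb7, Ka7, Nxb6+.
White is in check but has 3 legal moves → neither.

neither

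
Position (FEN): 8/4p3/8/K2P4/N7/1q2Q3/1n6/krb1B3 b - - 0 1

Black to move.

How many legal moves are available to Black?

24

Black to move; king on a1.
In check: no.
Legal moves: Qb8, Qb7, Qb6+, Qxd5+, Qb5+, Qc4, Qb4+, Qxa4+, Qxe3, Qd3, Qc3+, Qa3, Qc2, Qa2, Qd1, Nc4+, Nxa4, Nd3, Nd1, Bxe3, Bd2+, Ka2, e6, e5.
Count: 24.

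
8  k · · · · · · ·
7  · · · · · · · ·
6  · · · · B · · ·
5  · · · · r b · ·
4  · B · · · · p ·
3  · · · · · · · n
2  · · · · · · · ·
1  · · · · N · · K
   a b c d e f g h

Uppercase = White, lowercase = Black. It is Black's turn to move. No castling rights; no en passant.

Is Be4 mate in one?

no

After Be4: white king on h1; in check: yes, from the black bishop on e4.
White has 3 legal replies: Kh2, Nf3, Ng2.
In check but a legal move exists → not checkmate.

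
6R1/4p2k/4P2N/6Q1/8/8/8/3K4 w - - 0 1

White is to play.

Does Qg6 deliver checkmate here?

yes

After Qg6: black king on h7; in check: yes, from the white queen on g6.
King squares — g6: attacked by Rg8; h6: attacked by Qg6; g7: attacked by Qg6; g8: attacked by Qg6; h8: attacked by Rg8.
Black has no legal moves → checkmate.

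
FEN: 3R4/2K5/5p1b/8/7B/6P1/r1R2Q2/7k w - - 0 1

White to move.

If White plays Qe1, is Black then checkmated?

yes

After Qe1: black king on h1; in check: yes, from the white queen on e1.
King squares — g1: attacked by Qe1; g2: attacked by Rc2; h2: attacked by Rc2.
Black has no legal moves → checkmate.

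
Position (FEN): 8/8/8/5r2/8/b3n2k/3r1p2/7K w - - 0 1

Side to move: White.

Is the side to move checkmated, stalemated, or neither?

White to move; white king on h1.
In check: no.
King squares — g1: attacked by Pf2; g2: attacked by Ne3; h2: attacked by Kh3.
Legal moves for White: none.
Not in check and no legal moves → stalemate.

stalemate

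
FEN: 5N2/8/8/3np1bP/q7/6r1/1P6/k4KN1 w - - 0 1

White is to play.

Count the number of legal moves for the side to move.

White to move; king on f1.
In check: no.
Legal moves: Nh7, Nd7, Ng6, Ne6, Nh3, Nf3, Ne2, Kf2, Ke2, Ke1, h6, b3, b4.
Count: 13.

13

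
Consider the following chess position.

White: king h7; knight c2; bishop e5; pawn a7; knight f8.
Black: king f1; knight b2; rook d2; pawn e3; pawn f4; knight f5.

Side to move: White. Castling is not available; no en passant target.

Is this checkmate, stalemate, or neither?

neither

White to move; white king on h7.
In check: no.
Legal moves for White include: Nd7, Ng6, Ne6, Kh8, Kg8, Kg6, Bh8, Bb8, Bg7, Bc7, Bf6, Bd6, Bxf4, Bd4, Bc3, Bxb2, Nd4, Nb4, ... (list truncated; more exist).
White has legal moves and is not in check → neither.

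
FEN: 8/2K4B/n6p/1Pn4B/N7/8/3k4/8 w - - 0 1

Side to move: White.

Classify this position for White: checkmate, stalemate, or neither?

White to move; white king on c7.
In check: yes, from the black knight on a6.
King squares — b6: available; c6: available; d6: available; b7: attacked by Nc5; d7: attacked by Nc5; b8: attacked by Na6; c8: available; d8: available.
Legal moves for White: Kd8, Kc8, Kd6, Kc6, Kb6, bxa6.
White is in check but has 6 legal moves → neither.

neither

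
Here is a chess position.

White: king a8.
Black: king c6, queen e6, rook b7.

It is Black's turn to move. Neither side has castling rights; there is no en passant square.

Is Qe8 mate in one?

After Qe8: white king on a8; in check: yes, from the black queen on e8.
King squares — a7: attacked by Rb7; b7: attacked by Kc6; b8: attacked by Rb7.
White has no legal moves → checkmate.

yes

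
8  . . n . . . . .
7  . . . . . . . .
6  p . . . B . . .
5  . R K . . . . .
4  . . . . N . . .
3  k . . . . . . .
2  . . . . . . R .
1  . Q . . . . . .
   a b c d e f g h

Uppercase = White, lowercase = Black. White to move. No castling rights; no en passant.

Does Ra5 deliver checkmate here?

yes

After Ra5: black king on a3; in check: yes, from the white rook on a5.
King squares — a2: attacked by Qb1; b2: attacked by Qb1; b3: attacked by Qb1; a4: attacked by Ra5; b4: attacked by Qb1.
Black has no legal moves → checkmate.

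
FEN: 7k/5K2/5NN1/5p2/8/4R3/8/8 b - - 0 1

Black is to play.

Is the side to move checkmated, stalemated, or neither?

checkmate

Black to move; black king on h8.
In check: yes, from the white knight on g6.
King squares — g7: attacked by Kf7; h7: attacked by Nf6; g8: attacked by Nf6.
Legal moves for Black: none.
In check with no legal moves → checkmate.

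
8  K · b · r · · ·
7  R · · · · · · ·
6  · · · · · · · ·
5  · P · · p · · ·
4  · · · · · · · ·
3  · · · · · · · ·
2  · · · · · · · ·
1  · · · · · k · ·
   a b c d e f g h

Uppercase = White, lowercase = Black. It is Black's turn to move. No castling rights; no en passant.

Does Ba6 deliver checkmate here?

yes

After Ba6: white king on a8; in check: yes, from the black rook on e8.
King squares — a7: own rook; b7: attacked by Ba6; b8: attacked by Re8.
White has no legal moves → checkmate.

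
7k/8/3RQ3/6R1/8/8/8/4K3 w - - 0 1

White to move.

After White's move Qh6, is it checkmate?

yes

After Qh6: black king on h8; in check: yes, from the white queen on h6.
King squares — g7: attacked by Rg5; h7: attacked by Qh6; g8: attacked by Rg5.
Black has no legal moves → checkmate.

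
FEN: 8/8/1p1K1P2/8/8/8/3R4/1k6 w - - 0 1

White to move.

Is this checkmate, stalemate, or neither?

neither

White to move; white king on d6.
In check: no.
Legal moves for White include: Ke7, Kd7, Kc7, Ke6, Kc6, Ke5, Kd5, Rd5, Rd4, Rd3, Rh2, Rg2, Rf2, Re2, Rc2, Rb2+, Ra2, Rd1+, ... (list truncated; more exist).
White has legal moves and is not in check → neither.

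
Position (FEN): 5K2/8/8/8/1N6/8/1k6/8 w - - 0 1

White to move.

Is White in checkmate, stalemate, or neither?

White to move; white king on f8.
In check: no.
Legal moves for White: Kg8, Ke8, Kg7, Kf7, Ke7, Nc6, Na6, Nd5, Nd3+, Nc2, Na2.
White has 11 legal moves and is not in check → neither.

neither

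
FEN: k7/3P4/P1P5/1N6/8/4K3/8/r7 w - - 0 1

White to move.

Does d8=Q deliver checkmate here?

After d8=Q: black king on a8; in check: yes, from the white queen on d8.
King squares — a7: attacked by Nb5; b7: attacked by Pa6; b8: attacked by Qd8.
Black has no legal moves → checkmate.

yes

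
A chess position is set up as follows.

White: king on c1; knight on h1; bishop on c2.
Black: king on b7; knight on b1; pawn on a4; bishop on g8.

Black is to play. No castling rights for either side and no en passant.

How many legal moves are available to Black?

19

Black to move; king on b7.
In check: no.
Legal moves: Bh7, Bf7, Be6, Bd5, Bc4, Bb3, Ba2, Kc8, Kb8, Ka8, Kc7, Ka7, Kc6, Kb6, Ka6, Nc3, Na3, Nd2, a3.
Count: 19.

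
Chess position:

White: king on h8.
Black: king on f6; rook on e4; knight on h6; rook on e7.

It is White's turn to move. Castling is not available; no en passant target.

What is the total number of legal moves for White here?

0

White to move; king on h8.
In check: no.
Legal moves: none.
Count: 0.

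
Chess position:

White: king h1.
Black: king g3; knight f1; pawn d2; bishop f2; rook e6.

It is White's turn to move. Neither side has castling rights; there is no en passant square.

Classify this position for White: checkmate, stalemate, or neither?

White to move; white king on h1.
In check: no.
King squares — g1: attacked by Bf2; g2: attacked by Kg3; h2: attacked by Nf1.
Legal moves for White: none.
Not in check and no legal moves → stalemate.

stalemate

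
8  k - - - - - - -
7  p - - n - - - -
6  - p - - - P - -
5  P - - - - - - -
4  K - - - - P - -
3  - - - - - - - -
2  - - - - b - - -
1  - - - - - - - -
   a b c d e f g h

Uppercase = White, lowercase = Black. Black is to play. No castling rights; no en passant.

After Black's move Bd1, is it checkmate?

After Bd1: white king on a4; in check: yes, from the black bishop on d1.
White has 3 legal replies: Kb5, Kb4, Ka3.
In check but a legal move exists → not checkmate.

no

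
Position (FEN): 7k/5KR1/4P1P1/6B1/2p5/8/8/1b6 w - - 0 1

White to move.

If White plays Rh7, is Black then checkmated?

After Rh7: black king on h8; in check: yes, from the white rook on h7.
King squares — g7: attacked by Kf7; h7: attacked by Pg6; g8: attacked by Kf7.
Black has no legal moves → checkmate.

yes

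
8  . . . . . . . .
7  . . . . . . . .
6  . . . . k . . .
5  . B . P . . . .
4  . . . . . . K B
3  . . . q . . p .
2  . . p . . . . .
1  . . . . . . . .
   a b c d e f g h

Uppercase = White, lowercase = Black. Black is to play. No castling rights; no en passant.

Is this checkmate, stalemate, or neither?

Black to move; black king on e6.
In check: yes, from the white pawn on d5.
King squares — d5: available; e5: available; f5: attacked by Kg4; d6: available; f6: attacked by Bh4; d7: attacked by Bb5; e7: attacked by Bh4; f7: available.
Legal moves for Black: Kf7, Kd6, Ke5, Kxd5, Qxd5.
Black is in check but has 5 legal moves → neither.

neither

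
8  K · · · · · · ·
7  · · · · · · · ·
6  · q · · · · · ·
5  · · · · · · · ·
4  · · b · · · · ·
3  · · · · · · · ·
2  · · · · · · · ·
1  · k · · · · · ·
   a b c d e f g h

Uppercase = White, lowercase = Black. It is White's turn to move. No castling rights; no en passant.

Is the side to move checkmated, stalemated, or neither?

White to move; white king on a8.
In check: no.
King squares — a7: attacked by Qb6; b7: attacked by Qb6; b8: attacked by Qb6.
Legal moves for White: none.
Not in check and no legal moves → stalemate.

stalemate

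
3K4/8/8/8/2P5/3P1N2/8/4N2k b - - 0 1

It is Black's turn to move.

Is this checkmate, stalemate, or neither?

stalemate

Black to move; black king on h1.
In check: no.
King squares — g1: attacked by Nf3; g2: attacked by Ne1; h2: attacked by Nf3.
Legal moves for Black: none.
Not in check and no legal moves → stalemate.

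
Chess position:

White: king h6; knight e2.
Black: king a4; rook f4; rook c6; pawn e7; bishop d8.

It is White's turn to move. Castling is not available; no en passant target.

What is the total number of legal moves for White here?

White to move; king on h6.
In check: yes, from the black rook on c6.
Legal moves: Kh7, Kg7, Kh5, Kg5.
Count: 4.

4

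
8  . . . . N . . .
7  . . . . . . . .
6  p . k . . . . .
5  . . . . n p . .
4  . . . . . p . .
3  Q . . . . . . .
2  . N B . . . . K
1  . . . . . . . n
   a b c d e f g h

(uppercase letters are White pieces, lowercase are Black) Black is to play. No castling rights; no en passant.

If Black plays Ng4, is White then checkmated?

no

After Ng4: white king on h2; in check: yes, from the black knight on g4.
White has 4 legal replies: Kh3, Kg2, Kxh1, Kg1.
In check but a legal move exists → not checkmate.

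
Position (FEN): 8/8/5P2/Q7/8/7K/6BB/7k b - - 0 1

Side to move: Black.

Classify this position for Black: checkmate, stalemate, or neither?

Black to move; black king on h1.
In check: yes, from the white bishop on g2.
King squares — g1: attacked by Bh2; g2: attacked by Kh3; h2: attacked by Kh3.
Legal moves for Black: none.
In check with no legal moves → checkmate.

checkmate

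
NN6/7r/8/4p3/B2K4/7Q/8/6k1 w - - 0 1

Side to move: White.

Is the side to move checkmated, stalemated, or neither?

neither

White to move; white king on d4.
In check: yes, from the black pawn on e5.
Legal moves for White: Kxe5, Kd5, Kc5, Ke4, Kc4, Ke3, Kd3, Kc3.
White is in check but has 8 legal moves → neither.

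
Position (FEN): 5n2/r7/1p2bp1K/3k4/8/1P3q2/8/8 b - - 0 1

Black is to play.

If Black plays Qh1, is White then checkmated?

yes

After Qh1: white king on h6; in check: yes, from the black queen on h1.
King squares — g5: attacked by Pf6; h5: attacked by Qh1; g6: attacked by Nf8; g7: attacked by Ra7; h7: attacked by Qh1.
White has no legal moves → checkmate.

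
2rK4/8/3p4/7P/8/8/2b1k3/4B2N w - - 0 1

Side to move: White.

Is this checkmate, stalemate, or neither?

neither

White to move; white king on d8.
In check: yes, from the black rook on c8.
King squares — c7: attacked by Rc8; d7: available; e7: available; c8: available; e8: attacked by Rc8.
Legal moves for White: Kxc8, Ke7, Kd7.
White is in check but has 3 legal moves → neither.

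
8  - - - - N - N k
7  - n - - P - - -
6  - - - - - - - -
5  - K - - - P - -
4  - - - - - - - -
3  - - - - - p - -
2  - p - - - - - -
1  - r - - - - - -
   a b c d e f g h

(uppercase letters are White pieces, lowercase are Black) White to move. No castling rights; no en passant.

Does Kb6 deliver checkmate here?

no

After Kb6: black king on h8; in check: no.
Black is not in check, so this cannot be checkmate.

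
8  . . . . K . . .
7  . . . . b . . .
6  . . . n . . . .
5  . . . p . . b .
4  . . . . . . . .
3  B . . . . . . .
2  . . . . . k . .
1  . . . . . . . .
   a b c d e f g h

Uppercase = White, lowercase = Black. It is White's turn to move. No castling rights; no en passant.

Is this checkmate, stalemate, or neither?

neither

White to move; white king on e8.
In check: yes, from the black knight on d6.
King squares — d7: available; e7: attacked by Bg5; f7: attacked by Nd6; d8: attacked by Be7; f8: attacked by Be7.
Legal moves for White: Kd7, Bxd6.
White is in check but has 2 legal moves → neither.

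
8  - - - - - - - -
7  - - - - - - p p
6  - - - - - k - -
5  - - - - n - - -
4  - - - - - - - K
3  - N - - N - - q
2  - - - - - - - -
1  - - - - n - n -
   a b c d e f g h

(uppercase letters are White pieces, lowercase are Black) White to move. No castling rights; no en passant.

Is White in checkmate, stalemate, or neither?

White to move; white king on h4.
In check: yes, from the black queen on h3.
King squares — g3: attacked by Qh3; h3: attacked by Ng1; g4: attacked by Qh3; g5: attacked by Kf6; h5: attacked by Qh3.
Legal moves for White: none.
In check with no legal moves → checkmate.

checkmate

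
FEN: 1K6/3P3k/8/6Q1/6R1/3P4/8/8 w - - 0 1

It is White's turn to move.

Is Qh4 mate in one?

yes

After Qh4: black king on h7; in check: yes, from the white queen on h4.
King squares — g6: attacked by Rg4; h6: attacked by Qh4; g7: attacked by Rg4; g8: attacked by Rg4; h8: attacked by Qh4.
Black has no legal moves → checkmate.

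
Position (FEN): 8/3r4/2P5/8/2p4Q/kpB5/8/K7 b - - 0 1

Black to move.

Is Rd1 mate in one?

yes

After Rd1: white king on a1; in check: yes, from the black rook on d1.
King squares — b1: attacked by Rd1; a2: attacked by Ka3; b2: attacked by Ka3.
White has no legal moves → checkmate.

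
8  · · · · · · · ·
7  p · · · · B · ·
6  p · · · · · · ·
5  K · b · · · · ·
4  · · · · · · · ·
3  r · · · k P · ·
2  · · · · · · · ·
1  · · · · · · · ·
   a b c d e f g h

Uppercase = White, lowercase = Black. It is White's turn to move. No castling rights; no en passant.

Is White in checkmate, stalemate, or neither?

checkmate

White to move; white king on a5.
In check: yes, from the black rook on a3.
King squares — a4: attacked by Ra3; b4: attacked by Bc5; b5: attacked by Pa6; a6: attacked by Ra3; b6: attacked by Bc5.
Legal moves for White: none.
In check with no legal moves → checkmate.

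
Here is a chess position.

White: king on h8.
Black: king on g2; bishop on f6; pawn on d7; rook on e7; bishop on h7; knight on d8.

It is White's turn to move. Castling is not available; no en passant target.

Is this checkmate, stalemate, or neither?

White to move; white king on h8.
In check: yes, from the black bishop on f6.
King squares — g7: attacked by Bf6; h7: attacked by Re7; g8: attacked by Bh7.
Legal moves for White: none.
In check with no legal moves → checkmate.

checkmate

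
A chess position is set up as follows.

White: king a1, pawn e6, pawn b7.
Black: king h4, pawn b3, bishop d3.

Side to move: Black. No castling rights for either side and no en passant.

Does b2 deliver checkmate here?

no

After b2: white king on a1; in check: yes, from the black pawn on b2.
White has 2 legal replies: Kxb2, Ka2.
In check but a legal move exists → not checkmate.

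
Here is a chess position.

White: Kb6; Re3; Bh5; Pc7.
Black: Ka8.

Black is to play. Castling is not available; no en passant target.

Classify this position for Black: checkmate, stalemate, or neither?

Black to move; black king on a8.
In check: no.
King squares — a7: attacked by Kb6; b7: attacked by Kb6; b8: attacked by Pc7.
Legal moves for Black: none.
Not in check and no legal moves → stalemate.

stalemate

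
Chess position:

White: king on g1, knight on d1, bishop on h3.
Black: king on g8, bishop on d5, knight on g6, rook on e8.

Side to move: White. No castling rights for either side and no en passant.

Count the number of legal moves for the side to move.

14

White to move; king on g1.
In check: no.
Legal moves: Bc8, Bd7, Be6+, Bf5, Bg4, Bg2, Bf1, Kh2, Kf2, Kf1, Ne3, Nc3, Nf2, Nb2.
Count: 14.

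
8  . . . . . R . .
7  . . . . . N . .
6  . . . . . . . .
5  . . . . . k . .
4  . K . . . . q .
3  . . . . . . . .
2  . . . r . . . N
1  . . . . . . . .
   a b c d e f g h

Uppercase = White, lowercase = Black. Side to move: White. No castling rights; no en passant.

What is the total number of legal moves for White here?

White to move; king on b4.
In check: yes, from the black queen on g4.
Legal moves: Kc5, Kb5, Ka5, Kc3, Kb3, Ka3, Nxg4.
Count: 7.

7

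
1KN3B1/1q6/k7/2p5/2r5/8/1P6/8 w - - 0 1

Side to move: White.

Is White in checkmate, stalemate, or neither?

White to move; white king on b8.
In check: yes, from the black queen on b7.
King squares — a7: attacked by Ka6; b7: attacked by Ka6; c7: attacked by Qb7; a8: attacked by Qb7; c8: own knight.
Legal moves for White: none.
In check with no legal moves → checkmate.

checkmate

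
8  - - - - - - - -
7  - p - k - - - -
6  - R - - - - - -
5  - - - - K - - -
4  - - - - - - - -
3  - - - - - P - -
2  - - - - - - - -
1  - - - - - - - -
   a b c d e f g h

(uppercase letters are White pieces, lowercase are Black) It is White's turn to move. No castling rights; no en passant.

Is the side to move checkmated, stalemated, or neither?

neither

White to move; white king on e5.
In check: no.
Legal moves for White include: Rxb7+, Rh6, Rg6, Rf6, Re6, Rd6+, Rc6, Ra6, Rb5, Rb4, Rb3, Rb2, Rb1, Kf6, Kf5, Kd5, Kf4, Ke4, ... (list truncated; more exist).
White has legal moves and is not in check → neither.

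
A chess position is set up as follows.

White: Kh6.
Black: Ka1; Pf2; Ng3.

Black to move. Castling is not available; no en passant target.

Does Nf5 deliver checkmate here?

no

After Nf5: white king on h6; in check: yes, from the black knight on f5.
White has 4 legal replies: Kh7, Kg6, Kh5, Kg5.
In check but a legal move exists → not checkmate.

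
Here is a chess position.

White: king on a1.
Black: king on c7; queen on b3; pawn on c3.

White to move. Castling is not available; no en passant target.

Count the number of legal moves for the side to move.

0

White to move; king on a1.
In check: no.
Legal moves: none.
Count: 0.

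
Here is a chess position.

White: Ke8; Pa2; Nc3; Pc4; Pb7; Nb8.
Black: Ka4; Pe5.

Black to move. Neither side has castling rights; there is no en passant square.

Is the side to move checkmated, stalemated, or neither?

Black to move; black king on a4.
In check: yes, from the white knight on c3.
Legal moves for Black: Ka5, Kb4, Ka3.
Black is in check but has 3 legal moves → neither.

neither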